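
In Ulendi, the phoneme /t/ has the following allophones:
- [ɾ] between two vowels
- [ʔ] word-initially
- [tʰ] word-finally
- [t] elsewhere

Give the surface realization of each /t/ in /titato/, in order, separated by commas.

Occurrence 1 (position 1): word-initially → [ʔ].
Occurrence 2 (position 3): between two vowels → [ɾ].
Occurrence 3 (position 5): between two vowels → [ɾ].

[ʔ], [ɾ], [ɾ]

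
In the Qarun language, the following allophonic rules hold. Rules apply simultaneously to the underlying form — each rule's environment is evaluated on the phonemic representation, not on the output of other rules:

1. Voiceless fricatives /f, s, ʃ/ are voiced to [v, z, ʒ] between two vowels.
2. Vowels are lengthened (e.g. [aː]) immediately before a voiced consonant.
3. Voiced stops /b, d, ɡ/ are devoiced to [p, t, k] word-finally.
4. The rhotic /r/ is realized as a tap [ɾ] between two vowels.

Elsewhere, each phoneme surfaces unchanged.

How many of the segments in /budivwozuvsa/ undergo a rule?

Segments that undergo a rule: /u/ → [uː] (rule 2); /i/ → [iː] (rule 2); /o/ → [oː] (rule 2); /u/ → [uː] (rule 2).
All other segments surface unchanged.

4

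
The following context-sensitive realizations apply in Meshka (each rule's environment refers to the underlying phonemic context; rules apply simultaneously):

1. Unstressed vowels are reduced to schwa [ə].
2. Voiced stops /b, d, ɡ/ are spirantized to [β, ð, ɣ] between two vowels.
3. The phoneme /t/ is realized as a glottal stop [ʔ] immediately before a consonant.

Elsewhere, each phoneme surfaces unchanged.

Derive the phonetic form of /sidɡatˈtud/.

/i/ — between /s/ and /d/, in an unstressed syllable — surfaces as [ə] (rule 1).
/d/ — between /i/ and /ɡ/; rule 2 does not apply here → [d].
/ɡ/ — between /d/ and /a/; rule 2 does not apply here → [ɡ].
/a/ meets the environment for rule 1 (in an unstressed syllable) → [ə].
/t/ (between /a/ and /t/): immediately before a consonant, so rule 3 applies → [ʔ].
/t/ (between /t/ and /u/) fails the environment for rule 3, so it stays [t].
/u/ — between /t/ and /d/; rule 1 does not apply here → [u].
/d/ (word-final) fails the environment for rule 2, so it stays [d].

[sədɡəʔˈtud]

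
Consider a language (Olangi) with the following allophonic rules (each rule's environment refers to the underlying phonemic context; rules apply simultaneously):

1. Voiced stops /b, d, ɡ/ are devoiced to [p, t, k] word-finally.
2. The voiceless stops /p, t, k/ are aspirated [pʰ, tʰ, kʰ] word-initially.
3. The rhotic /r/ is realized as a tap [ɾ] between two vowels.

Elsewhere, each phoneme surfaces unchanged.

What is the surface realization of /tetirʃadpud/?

Rule 2 applies to /t/ (word-initial: word-initially) → [tʰ].
/e/ (between /t/ and /t/) is unaffected → [e].
/t/ — between /e/ and /i/; rule 2 does not apply here → [t].
/i/ (between /t/ and /r/) is unaffected → [i].
/r/ — between /i/ and /ʃ/; rule 3 does not apply here → [r].
/ʃ/ (between /r/ and /a/) is unaffected → [ʃ].
/a/ (between /ʃ/ and /d/): no rule targets it → [a].
/d/ (between /a/ and /p/): rule 1 targets it, but not word-finally → unchanged [d].
/p/ (between /d/ and /u/) fails the environment for rule 2, so it stays [p].
/u/ — not in any rule's target class → [u].
/d/ — word-final, word-finally — surfaces as [t] (rule 1).

[tʰetirʃadput]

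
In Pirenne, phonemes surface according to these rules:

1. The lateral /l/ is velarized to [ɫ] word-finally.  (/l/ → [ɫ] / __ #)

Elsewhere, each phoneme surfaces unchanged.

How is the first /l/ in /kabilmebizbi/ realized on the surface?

[l]

/l/ — between /i/ and /m/; rule 1 does not apply here → [l].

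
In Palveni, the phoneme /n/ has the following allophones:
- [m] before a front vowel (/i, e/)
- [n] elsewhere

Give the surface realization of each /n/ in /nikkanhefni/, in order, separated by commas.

Occurrence 1 (position 1): before a front vowel (/i, e/) → [m].
Occurrence 2 (position 6): no conditioning environment matches → elsewhere allophone [n].
Occurrence 3 (position 10): before a front vowel (/i, e/) → [m].

[m], [n], [m]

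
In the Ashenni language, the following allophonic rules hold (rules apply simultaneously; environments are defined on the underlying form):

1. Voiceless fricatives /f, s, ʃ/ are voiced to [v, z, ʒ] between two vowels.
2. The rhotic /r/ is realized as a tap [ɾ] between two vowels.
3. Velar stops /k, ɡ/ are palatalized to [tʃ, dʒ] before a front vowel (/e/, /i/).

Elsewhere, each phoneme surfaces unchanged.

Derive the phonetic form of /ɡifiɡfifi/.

/ɡ/ meets the environment for rule 3 (before a front vowel) → [dʒ].
/i/ — not in any rule's target class → [i].
/f/ (between /i/ and /i/) occurs between two vowels → [v] by rule 1.
/i/ (between /f/ and /ɡ/): no rule targets it → [i].
/ɡ/ (between /i/ and /f/) is in the target of rule 3 but the environment (before a front vowel) is not met → [ɡ].
/f/ — between /ɡ/ and /i/; rule 1 does not apply here → [f].
/i/ (between /f/ and /f/): no rule targets it → [i].
/f/ (between /i/ and /i/): between two vowels, so rule 1 applies → [v].
/i/ — not in any rule's target class → [i].

[dʒiviɡfivi]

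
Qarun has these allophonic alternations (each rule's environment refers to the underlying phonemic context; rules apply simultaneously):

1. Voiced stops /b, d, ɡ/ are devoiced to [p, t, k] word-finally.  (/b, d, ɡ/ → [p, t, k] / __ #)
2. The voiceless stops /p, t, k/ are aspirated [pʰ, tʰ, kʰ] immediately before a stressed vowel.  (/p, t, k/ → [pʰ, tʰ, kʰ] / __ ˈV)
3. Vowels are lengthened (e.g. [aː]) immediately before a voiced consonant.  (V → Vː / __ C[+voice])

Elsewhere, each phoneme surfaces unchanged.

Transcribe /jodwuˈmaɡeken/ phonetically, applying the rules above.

/o/ — between /j/ and /d/, before a voiced consonant — surfaces as [oː] (rule 3).
/d/ (between /o/ and /w/): rule 1 targets it, but not word-finally → unchanged [d].
/u/ — between /w/ and /m/, before a voiced consonant — surfaces as [uː] (rule 3).
/a/ (between /m/ and /ɡ/): before a voiced consonant, so rule 3 applies → [aː].
/ɡ/ — between /a/ and /e/; rule 1 does not apply here → [ɡ].
/e/ (between /ɡ/ and /k/) fails the environment for rule 3, so it stays [e].
/k/ (between /e/ and /e/) is in the target of rule 2 but the environment (immediately before a stressed vowel) is not met → [k].
/e/ (between /k/ and /n/): before a voiced consonant, so rule 3 applies → [eː].

[joːdwuːˈmaːɡekeːn]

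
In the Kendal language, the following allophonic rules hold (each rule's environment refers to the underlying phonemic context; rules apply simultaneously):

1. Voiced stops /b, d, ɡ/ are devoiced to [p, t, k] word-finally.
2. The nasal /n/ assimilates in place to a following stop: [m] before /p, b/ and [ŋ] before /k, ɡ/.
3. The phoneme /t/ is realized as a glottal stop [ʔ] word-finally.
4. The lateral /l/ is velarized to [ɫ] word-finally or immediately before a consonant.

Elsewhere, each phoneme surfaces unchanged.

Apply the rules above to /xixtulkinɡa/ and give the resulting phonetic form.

/x/ stays [x].
/i/ (between /x/ and /x/): no rule targets it → [i].
/x/ stays [x].
/t/ (between /x/ and /u/) fails the environment for rule 3, so it stays [t].
/u/ (between /t/ and /l/): no rule targets it → [u].
/l/ (between /u/ and /k/): word-finally or immediately before a consonant, so rule 4 applies → [ɫ].
/k/ stays [k].
/i/ — not in any rule's target class → [i].
/n/ (between /i/ and /ɡ/) occurs before a labial or velar stop → [ŋ] by rule 2.
/ɡ/ (between /n/ and /a/) fails the environment for rule 1, so it stays [ɡ].
/a/ stays [a].

[xixtuɫkiŋɡa]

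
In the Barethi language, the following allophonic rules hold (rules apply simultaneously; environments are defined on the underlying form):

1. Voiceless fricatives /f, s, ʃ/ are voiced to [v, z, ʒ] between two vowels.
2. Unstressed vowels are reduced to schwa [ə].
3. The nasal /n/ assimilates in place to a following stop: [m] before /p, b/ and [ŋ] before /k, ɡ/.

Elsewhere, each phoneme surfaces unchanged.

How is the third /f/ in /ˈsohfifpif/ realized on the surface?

/f/ (word-final) is in the target of rule 1 but the environment (between two vowels) is not met → [f].

[f]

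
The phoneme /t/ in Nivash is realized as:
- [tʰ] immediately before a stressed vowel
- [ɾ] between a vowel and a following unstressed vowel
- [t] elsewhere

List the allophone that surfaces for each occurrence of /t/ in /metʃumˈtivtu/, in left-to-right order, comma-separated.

[t], [tʰ], [t]

Occurrence 1 (position 3): no conditioning environment matches → elsewhere allophone [t].
Occurrence 2 (position 7): immediately before a stressed vowel → [tʰ].
Occurrence 3 (position 10): no conditioning environment matches → elsewhere allophone [t].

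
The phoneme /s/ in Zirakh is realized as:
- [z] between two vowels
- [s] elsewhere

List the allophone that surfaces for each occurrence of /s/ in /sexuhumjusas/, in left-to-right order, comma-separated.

[s], [z], [s]

Occurrence 1 (position 1): no conditioning environment matches → elsewhere allophone [s].
Occurrence 2 (position 10): between two vowels → [z].
Occurrence 3 (position 12): no conditioning environment matches → elsewhere allophone [s].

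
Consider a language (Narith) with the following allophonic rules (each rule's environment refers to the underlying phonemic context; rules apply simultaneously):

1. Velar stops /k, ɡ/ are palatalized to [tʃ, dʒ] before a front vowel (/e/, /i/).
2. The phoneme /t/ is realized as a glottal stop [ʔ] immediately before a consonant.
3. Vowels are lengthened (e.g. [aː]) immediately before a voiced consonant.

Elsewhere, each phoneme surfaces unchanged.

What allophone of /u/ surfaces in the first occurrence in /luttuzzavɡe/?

/u/ (between /l/ and /t/) is in the target of rule 3 but the environment (before a voiced consonant) is not met → [u].

[u]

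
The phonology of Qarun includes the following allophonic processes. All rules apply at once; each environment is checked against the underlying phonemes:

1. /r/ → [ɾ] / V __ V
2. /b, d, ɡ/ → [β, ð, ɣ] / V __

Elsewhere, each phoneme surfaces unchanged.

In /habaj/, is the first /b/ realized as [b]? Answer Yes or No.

No

/b/ (between /a/ and /a/): immediately after a vowel, so rule 2 applies → [β].
The actual realization is [β], not [b].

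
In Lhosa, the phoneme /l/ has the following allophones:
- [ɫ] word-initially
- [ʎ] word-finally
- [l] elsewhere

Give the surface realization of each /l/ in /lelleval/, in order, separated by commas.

[ɫ], [l], [l], [ʎ]

Occurrence 1 (position 1): word-initially → [ɫ].
Occurrence 2 (position 3): no conditioning environment matches → elsewhere allophone [l].
Occurrence 3 (position 4): no conditioning environment matches → elsewhere allophone [l].
Occurrence 4 (position 8): word-finally → [ʎ].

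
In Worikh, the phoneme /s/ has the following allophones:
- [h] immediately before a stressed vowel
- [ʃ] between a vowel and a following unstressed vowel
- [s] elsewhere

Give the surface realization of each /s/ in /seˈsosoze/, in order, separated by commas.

[s], [h], [ʃ]

Occurrence 1 (position 1): no conditioning environment matches → elsewhere allophone [s].
Occurrence 2 (position 3): immediately before a stressed vowel → [h].
Occurrence 3 (position 5): between a vowel and a following unstressed vowel → [ʃ].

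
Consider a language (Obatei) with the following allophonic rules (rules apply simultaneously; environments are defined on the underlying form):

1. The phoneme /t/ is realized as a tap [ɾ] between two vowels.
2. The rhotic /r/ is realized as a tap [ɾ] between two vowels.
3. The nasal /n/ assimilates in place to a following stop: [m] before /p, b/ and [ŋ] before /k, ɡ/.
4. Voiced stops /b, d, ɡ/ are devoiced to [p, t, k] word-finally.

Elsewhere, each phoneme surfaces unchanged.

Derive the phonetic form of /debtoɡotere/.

[debtoɡoɾeɾe]

/d/ (word-initial): rule 4 targets it, but not word-finally → unchanged [d].
/e/ (between /d/ and /b/): no rule targets it → [e].
/b/ (between /e/ and /t/) is in the target of rule 4 but the environment (word-finally) is not met → [b].
/t/ — between /b/ and /o/; rule 1 does not apply here → [t].
/o/ stays [o].
/ɡ/ (between /o/ and /o/): rule 4 targets it, but not word-finally → unchanged [ɡ].
/o/ (between /ɡ/ and /t/): no rule targets it → [o].
/t/ — between /o/ and /e/, between two vowels — surfaces as [ɾ] (rule 1).
/e/ stays [e].
Rule 2 applies to /r/ (between /e/ and /e/: between two vowels) → [ɾ].
/e/ (word-final) is unaffected → [e].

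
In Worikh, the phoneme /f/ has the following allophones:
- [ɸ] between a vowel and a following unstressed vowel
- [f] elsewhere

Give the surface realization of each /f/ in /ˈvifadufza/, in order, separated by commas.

[ɸ], [f]

Occurrence 1 (position 3): between a vowel and a following unstressed vowel → [ɸ].
Occurrence 2 (position 7): no conditioning environment matches → elsewhere allophone [f].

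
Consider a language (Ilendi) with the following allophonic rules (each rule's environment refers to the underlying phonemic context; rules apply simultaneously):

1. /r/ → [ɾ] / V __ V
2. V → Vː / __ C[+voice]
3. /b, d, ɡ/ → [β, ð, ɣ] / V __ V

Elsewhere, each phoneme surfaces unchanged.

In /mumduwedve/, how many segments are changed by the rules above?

3

Segments that undergo a rule: /u/ → [uː] (rule 2); /u/ → [uː] (rule 2); /e/ → [eː] (rule 2).
All other segments surface unchanged.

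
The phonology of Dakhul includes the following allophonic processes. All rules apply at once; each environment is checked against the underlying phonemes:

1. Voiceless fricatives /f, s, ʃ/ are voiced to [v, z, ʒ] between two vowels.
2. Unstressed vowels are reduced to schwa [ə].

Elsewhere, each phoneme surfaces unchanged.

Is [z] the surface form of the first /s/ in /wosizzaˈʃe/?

Yes

/s/ (between /o/ and /i/) occurs between two vowels → [z] by rule 1.
The actual realization is [z], which matches [z].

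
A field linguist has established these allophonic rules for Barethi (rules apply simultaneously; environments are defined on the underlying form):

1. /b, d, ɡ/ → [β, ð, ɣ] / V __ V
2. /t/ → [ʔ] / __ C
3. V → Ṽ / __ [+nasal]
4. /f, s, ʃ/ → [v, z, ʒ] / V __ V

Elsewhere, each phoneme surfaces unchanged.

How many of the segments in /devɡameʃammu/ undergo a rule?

3

Segments that undergo a rule: /a/ → [ã] (rule 3); /ʃ/ → [ʒ] (rule 4); /a/ → [ã] (rule 3).
All other segments surface unchanged.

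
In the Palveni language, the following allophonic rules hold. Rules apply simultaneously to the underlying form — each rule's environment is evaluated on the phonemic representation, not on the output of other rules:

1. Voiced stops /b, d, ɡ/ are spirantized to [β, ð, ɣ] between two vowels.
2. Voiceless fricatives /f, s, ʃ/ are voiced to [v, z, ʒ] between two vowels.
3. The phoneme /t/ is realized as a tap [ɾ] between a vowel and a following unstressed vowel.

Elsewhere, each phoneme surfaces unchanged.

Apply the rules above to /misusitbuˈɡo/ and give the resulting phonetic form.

[mizuzitbuˈɣo]

/m/ stays [m].
/i/ — not in any rule's target class → [i].
/s/ (between /i/ and /u/): between two vowels, so rule 2 applies → [z].
/u/ (between /s/ and /s/): no rule targets it → [u].
Rule 2 applies to /s/ (between /u/ and /i/: between two vowels) → [z].
/i/ — not in any rule's target class → [i].
/t/ (between /i/ and /b/) is in the target of rule 3 but the environment (between a vowel and a following unstressed vowel) is not met → [t].
/b/ (between /t/ and /u/) is in the target of rule 1 but the environment (between two vowels) is not met → [b].
/u/ — not in any rule's target class → [u].
/ɡ/ (between /u/ and /o/): between two vowels, so rule 1 applies → [ɣ].
/o/ — not in any rule's target class → [o].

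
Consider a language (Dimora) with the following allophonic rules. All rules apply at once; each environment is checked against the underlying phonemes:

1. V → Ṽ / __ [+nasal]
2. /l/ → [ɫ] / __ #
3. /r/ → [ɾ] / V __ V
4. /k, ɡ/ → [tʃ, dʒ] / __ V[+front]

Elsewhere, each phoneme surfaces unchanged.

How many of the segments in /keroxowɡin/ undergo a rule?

4

Segments that undergo a rule: /k/ → [tʃ] (rule 4); /r/ → [ɾ] (rule 3); /ɡ/ → [dʒ] (rule 4); /i/ → [ĩ] (rule 1).
All other segments surface unchanged.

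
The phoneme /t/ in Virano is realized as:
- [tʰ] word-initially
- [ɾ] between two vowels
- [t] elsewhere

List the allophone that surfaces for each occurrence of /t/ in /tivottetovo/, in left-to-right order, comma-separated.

Occurrence 1 (position 1): word-initially → [tʰ].
Occurrence 2 (position 5): no conditioning environment matches → elsewhere allophone [t].
Occurrence 3 (position 6): no conditioning environment matches → elsewhere allophone [t].
Occurrence 4 (position 8): between two vowels → [ɾ].

[tʰ], [t], [t], [ɾ]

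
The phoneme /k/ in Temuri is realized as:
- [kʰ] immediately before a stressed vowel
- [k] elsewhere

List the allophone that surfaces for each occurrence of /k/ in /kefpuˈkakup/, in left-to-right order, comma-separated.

Occurrence 1 (position 1): no conditioning environment matches → elsewhere allophone [k].
Occurrence 2 (position 6): immediately before a stressed vowel → [kʰ].
Occurrence 3 (position 8): no conditioning environment matches → elsewhere allophone [k].

[k], [kʰ], [k]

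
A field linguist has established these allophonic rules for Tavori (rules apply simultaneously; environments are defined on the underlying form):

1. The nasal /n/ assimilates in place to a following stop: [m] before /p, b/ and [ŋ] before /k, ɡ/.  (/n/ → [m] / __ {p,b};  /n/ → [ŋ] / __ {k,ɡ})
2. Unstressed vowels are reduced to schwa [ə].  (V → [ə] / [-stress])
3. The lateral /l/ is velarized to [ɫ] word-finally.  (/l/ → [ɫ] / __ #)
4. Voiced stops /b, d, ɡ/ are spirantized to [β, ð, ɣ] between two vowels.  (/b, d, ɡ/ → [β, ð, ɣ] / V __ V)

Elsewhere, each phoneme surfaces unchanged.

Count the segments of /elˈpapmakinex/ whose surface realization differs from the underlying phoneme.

4

Segments that undergo a rule: /e/ → [ə] (rule 2); /a/ → [ə] (rule 2); /i/ → [ə] (rule 2); /e/ → [ə] (rule 2).
All other segments surface unchanged.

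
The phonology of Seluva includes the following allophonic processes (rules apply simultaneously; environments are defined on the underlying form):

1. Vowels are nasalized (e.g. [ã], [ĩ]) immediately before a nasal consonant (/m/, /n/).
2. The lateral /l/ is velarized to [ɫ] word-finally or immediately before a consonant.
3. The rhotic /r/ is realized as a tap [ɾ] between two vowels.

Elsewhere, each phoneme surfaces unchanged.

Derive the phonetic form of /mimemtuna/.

[mĩmẽmtũna]

/m/ stays [m].
/i/ (between /m/ and /m/): before a nasal consonant, so rule 1 applies → [ĩ].
/m/ (between /i/ and /e/) is unaffected → [m].
/e/ meets the environment for rule 1 (before a nasal consonant) → [ẽ].
/m/ stays [m].
/t/ — not in any rule's target class → [t].
Rule 1 applies to /u/ (between /t/ and /n/: before a nasal consonant) → [ũ].
/n/ (between /u/ and /a/) is unaffected → [n].
/a/ (word-final): rule 1 targets it, but not before a nasal consonant → unchanged [a].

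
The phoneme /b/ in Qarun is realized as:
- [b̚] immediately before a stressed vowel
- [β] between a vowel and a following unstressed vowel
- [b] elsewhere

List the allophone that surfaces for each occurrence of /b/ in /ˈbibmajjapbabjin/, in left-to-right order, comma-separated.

[b̚], [b], [b], [b]

Occurrence 1 (position 1): immediately before a stressed vowel → [b̚].
Occurrence 2 (position 3): no conditioning environment matches → elsewhere allophone [b].
Occurrence 3 (position 10): no conditioning environment matches → elsewhere allophone [b].
Occurrence 4 (position 12): no conditioning environment matches → elsewhere allophone [b].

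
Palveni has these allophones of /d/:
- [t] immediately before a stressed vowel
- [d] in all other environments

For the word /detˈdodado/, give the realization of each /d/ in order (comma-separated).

[d], [t], [d], [d]

Occurrence 1 (position 1): no conditioning environment matches → elsewhere allophone [d].
Occurrence 2 (position 4): immediately before a stressed vowel → [t].
Occurrence 3 (position 6): no conditioning environment matches → elsewhere allophone [d].
Occurrence 4 (position 8): no conditioning environment matches → elsewhere allophone [d].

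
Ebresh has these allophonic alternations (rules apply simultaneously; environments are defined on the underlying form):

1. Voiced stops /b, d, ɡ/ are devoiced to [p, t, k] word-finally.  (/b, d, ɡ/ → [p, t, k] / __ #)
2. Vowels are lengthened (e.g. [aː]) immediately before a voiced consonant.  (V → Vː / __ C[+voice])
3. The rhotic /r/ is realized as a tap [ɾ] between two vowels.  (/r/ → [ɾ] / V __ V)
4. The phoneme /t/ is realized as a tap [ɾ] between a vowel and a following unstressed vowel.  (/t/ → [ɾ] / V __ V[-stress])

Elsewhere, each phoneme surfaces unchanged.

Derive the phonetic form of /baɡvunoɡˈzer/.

/b/ (word-initial) is in the target of rule 1 but the environment (word-finally) is not met → [b].
/a/ meets the environment for rule 2 (before a voiced consonant) → [aː].
/ɡ/ (between /a/ and /v/) is in the target of rule 1 but the environment (word-finally) is not met → [ɡ].
/v/ — not in any rule's target class → [v].
Rule 2 applies to /u/ (between /v/ and /n/: before a voiced consonant) → [uː].
/n/ (between /u/ and /o/): no rule targets it → [n].
/o/ (between /n/ and /ɡ/): before a voiced consonant, so rule 2 applies → [oː].
/ɡ/ (between /o/ and /z/) is in the target of rule 1 but the environment (word-finally) is not met → [ɡ].
/z/ — not in any rule's target class → [z].
Rule 2 applies to /e/ (between /z/ and /r/: before a voiced consonant) → [eː].
/r/ (word-final) fails the environment for rule 3, so it stays [r].

[baːɡvuːnoːɡˈzeːr]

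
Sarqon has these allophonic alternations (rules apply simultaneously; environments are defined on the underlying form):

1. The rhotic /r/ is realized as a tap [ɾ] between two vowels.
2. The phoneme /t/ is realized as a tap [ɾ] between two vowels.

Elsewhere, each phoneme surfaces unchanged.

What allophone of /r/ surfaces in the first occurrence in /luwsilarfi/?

/r/ — between /a/ and /f/; rule 1 does not apply here → [r].

[r]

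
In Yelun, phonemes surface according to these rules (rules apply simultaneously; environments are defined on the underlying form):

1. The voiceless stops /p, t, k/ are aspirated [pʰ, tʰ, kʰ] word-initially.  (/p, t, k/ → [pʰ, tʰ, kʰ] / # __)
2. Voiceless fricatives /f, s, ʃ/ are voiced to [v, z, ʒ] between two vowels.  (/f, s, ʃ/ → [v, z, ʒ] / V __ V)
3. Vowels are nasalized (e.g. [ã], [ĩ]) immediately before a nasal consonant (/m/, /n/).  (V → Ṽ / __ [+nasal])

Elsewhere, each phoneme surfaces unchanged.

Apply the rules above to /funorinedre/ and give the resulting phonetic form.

[fũnorĩnedre]

/f/ — word-initial; rule 2 does not apply here → [f].
/u/ (between /f/ and /n/) occurs before a nasal consonant → [ũ] by rule 3.
/n/ (between /u/ and /o/): no rule targets it → [n].
/o/ (between /n/ and /r/) fails the environment for rule 3, so it stays [o].
/r/ (between /o/ and /i/): no rule targets it → [r].
/i/ (between /r/ and /n/) occurs before a nasal consonant → [ĩ] by rule 3.
/n/ — not in any rule's target class → [n].
/e/ (between /n/ and /d/) fails the environment for rule 3, so it stays [e].
/d/ stays [d].
/r/ — not in any rule's target class → [r].
/e/ (word-final): rule 3 targets it, but not before a nasal consonant → unchanged [e].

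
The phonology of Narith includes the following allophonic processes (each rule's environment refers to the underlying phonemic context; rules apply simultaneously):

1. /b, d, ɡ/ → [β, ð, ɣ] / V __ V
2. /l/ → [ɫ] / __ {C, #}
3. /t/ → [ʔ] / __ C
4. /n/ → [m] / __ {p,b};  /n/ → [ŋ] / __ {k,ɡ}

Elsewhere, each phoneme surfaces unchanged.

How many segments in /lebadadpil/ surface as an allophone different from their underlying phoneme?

Segments that undergo a rule: /b/ → [β] (rule 1); /d/ → [ð] (rule 1); /l/ → [ɫ] (rule 2).
All other segments surface unchanged.

3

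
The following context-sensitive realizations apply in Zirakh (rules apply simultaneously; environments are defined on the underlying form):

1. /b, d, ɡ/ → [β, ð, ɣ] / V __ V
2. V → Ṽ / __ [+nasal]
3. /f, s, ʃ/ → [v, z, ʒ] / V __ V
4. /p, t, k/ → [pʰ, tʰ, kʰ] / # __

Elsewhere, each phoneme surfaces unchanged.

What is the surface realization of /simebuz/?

[sĩmeβuz]

/s/ (word-initial) is in the target of rule 3 but the environment (between two vowels) is not met → [s].
/i/ (between /s/ and /m/): before a nasal consonant, so rule 2 applies → [ĩ].
/m/ (between /i/ and /e/): no rule targets it → [m].
/e/ (between /m/ and /b/) fails the environment for rule 2, so it stays [e].
Rule 1 applies to /b/ (between /e/ and /u/: between two vowels) → [β].
/u/ — between /b/ and /z/; rule 2 does not apply here → [u].
/z/ — not in any rule's target class → [z].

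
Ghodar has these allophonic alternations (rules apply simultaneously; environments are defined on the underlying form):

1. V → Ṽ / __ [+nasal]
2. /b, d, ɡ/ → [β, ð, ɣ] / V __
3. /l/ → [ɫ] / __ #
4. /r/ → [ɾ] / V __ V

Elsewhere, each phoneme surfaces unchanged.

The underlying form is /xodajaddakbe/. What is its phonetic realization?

[xoðajaðdakbe]

/x/ — not in any rule's target class → [x].
/o/ — between /x/ and /d/; rule 1 does not apply here → [o].
Rule 2 applies to /d/ (between /o/ and /a/: immediately after a vowel) → [ð].
/a/ — between /d/ and /j/; rule 1 does not apply here → [a].
/j/ (between /a/ and /a/) is unaffected → [j].
/a/ (between /j/ and /d/) is in the target of rule 1 but the environment (before a nasal consonant) is not met → [a].
/d/ (between /a/ and /d/): immediately after a vowel, so rule 2 applies → [ð].
/d/ (between /d/ and /a/) is in the target of rule 2 but the environment (immediately after a vowel) is not met → [d].
/a/ (between /d/ and /k/) is in the target of rule 1 but the environment (before a nasal consonant) is not met → [a].
/k/ — not in any rule's target class → [k].
/b/ (between /k/ and /e/): rule 2 targets it, but not immediately after a vowel → unchanged [b].
/e/ — word-final; rule 1 does not apply here → [e].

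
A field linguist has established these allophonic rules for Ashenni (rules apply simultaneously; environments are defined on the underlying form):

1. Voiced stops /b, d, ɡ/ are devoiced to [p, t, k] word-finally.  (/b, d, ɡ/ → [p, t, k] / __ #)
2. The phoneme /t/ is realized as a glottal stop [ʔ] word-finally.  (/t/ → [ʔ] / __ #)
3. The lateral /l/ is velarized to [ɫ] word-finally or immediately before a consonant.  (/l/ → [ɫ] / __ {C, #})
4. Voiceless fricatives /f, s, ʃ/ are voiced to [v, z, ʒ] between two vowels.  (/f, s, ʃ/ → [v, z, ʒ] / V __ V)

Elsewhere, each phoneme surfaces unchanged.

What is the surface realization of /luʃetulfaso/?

/l/ (word-initial) fails the environment for rule 3, so it stays [l].
/ʃ/ meets the environment for rule 4 (between two vowels) → [ʒ].
/t/ (between /e/ and /u/): rule 2 targets it, but not word-finally → unchanged [t].
Rule 3 applies to /l/ (between /u/ and /f/: word-finally or immediately before a consonant) → [ɫ].
/f/ — between /l/ and /a/; rule 4 does not apply here → [f].
/s/ meets the environment for rule 4 (between two vowels) → [z].

[luʒetuɫfazo]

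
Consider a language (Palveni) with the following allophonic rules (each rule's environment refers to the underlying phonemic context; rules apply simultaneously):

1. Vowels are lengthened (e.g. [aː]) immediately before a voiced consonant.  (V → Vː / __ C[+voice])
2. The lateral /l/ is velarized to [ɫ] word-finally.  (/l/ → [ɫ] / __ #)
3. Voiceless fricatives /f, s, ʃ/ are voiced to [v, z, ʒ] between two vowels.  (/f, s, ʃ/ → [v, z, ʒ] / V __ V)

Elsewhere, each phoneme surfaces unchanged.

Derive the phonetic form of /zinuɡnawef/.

[ziːnuːɡnaːwef]

/z/ stays [z].
/i/ — between /z/ and /n/, before a voiced consonant — surfaces as [iː] (rule 1).
/n/ — not in any rule's target class → [n].
/u/ meets the environment for rule 1 (before a voiced consonant) → [uː].
/ɡ/ (between /u/ and /n/) is unaffected → [ɡ].
/n/ — not in any rule's target class → [n].
Rule 1 applies to /a/ (between /n/ and /w/: before a voiced consonant) → [aː].
/w/ stays [w].
/e/ (between /w/ and /f/): rule 1 targets it, but not before a voiced consonant → unchanged [e].
/f/ (word-final) is in the target of rule 3 but the environment (between two vowels) is not met → [f].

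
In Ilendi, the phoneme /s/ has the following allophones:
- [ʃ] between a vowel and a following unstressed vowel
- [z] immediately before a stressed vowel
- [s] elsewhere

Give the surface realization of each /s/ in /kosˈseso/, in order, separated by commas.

[s], [z], [ʃ]

Occurrence 1 (position 3): no conditioning environment matches → elsewhere allophone [s].
Occurrence 2 (position 4): immediately before a stressed vowel → [z].
Occurrence 3 (position 6): between a vowel and a following unstressed vowel → [ʃ].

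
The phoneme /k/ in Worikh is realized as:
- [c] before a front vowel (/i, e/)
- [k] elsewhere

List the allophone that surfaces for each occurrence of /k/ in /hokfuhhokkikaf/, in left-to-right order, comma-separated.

[k], [k], [c], [k]

Occurrence 1 (position 3): no conditioning environment matches → elsewhere allophone [k].
Occurrence 2 (position 9): no conditioning environment matches → elsewhere allophone [k].
Occurrence 3 (position 10): before a front vowel → [c].
Occurrence 4 (position 12): no conditioning environment matches → elsewhere allophone [k].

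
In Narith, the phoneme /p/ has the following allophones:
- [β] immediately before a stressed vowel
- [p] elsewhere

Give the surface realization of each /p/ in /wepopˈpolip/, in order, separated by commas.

Occurrence 1 (position 3): no conditioning environment matches → elsewhere allophone [p].
Occurrence 2 (position 5): no conditioning environment matches → elsewhere allophone [p].
Occurrence 3 (position 6): immediately before a stressed vowel → [β].
Occurrence 4 (position 10): no conditioning environment matches → elsewhere allophone [p].

[p], [p], [β], [p]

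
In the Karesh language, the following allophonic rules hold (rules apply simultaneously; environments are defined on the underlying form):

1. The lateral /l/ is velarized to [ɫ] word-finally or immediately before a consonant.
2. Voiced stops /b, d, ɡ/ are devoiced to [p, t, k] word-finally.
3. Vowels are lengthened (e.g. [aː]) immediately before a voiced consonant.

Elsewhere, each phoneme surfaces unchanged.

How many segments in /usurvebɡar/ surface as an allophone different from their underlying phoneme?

Segments that undergo a rule: /u/ → [uː] (rule 3); /e/ → [eː] (rule 3); /a/ → [aː] (rule 3).
All other segments surface unchanged.

3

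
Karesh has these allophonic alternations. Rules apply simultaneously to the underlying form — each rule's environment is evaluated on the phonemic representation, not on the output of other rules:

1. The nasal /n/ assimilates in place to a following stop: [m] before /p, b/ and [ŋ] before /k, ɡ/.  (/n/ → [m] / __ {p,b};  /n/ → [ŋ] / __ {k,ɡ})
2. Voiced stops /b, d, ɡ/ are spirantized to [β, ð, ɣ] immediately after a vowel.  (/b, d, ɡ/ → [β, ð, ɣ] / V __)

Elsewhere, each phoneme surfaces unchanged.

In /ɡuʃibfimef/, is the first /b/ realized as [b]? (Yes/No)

/b/ meets the environment for rule 2 (immediately after a vowel) → [β].
The actual realization is [β], not [b].

No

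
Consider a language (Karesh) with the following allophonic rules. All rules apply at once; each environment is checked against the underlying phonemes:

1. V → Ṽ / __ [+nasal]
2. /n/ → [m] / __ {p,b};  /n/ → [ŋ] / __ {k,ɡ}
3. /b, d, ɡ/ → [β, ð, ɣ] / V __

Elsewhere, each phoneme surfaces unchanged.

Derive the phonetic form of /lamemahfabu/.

/a/ — between /l/ and /m/, before a nasal consonant — surfaces as [ã] (rule 1).
/e/ (between /m/ and /m/) occurs before a nasal consonant → [ẽ] by rule 1.
/a/ (between /m/ and /h/) is in the target of rule 1 but the environment (before a nasal consonant) is not met → [a].
/a/ (between /f/ and /b/) is in the target of rule 1 but the environment (before a nasal consonant) is not met → [a].
/b/ meets the environment for rule 3 (immediately after a vowel) → [β].
/u/ (word-final): rule 1 targets it, but not before a nasal consonant → unchanged [u].

[lãmẽmahfaβu]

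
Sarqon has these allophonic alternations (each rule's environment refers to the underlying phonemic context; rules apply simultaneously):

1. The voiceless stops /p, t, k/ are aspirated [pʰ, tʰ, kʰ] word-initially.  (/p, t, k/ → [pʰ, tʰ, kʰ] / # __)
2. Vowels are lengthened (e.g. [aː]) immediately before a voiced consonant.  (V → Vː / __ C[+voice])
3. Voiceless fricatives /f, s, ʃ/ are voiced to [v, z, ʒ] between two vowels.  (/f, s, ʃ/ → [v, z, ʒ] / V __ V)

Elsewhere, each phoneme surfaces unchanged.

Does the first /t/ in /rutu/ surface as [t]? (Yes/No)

Yes

/t/ (between /u/ and /u/) is in the target of rule 1 but the environment (word-initially) is not met → [t].
The actual realization is [t], which matches [t].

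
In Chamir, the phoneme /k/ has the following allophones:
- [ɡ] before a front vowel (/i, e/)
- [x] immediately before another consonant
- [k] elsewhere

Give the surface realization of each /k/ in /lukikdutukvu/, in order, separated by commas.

[ɡ], [x], [x]

Occurrence 1 (position 3): before a front vowel (/i, e/) → [ɡ].
Occurrence 2 (position 5): immediately before another consonant → [x].
Occurrence 3 (position 10): immediately before another consonant → [x].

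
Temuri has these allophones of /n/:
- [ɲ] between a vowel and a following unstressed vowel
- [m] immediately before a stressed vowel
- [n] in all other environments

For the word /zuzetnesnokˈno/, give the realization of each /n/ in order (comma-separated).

[n], [n], [m]

Occurrence 1 (position 6): no conditioning environment matches → elsewhere allophone [n].
Occurrence 2 (position 9): no conditioning environment matches → elsewhere allophone [n].
Occurrence 3 (position 12): immediately before a stressed vowel → [m].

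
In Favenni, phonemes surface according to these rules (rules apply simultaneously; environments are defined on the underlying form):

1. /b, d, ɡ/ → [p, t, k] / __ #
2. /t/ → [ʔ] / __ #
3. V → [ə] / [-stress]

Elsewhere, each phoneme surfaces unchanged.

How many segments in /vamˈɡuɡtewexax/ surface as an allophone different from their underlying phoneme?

4

Segments that undergo a rule: /a/ → [ə] (rule 3); /e/ → [ə] (rule 3); /e/ → [ə] (rule 3); /a/ → [ə] (rule 3).
All other segments surface unchanged.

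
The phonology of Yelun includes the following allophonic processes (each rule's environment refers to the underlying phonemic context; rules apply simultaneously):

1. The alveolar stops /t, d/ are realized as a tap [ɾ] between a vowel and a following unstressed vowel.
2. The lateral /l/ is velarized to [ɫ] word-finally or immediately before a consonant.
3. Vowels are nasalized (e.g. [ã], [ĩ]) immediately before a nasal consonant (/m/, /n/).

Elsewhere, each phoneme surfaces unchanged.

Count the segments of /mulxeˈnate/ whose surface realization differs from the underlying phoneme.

Segments that undergo a rule: /l/ → [ɫ] (rule 2); /e/ → [ẽ] (rule 3); /t/ → [ɾ] (rule 1).
All other segments surface unchanged.

3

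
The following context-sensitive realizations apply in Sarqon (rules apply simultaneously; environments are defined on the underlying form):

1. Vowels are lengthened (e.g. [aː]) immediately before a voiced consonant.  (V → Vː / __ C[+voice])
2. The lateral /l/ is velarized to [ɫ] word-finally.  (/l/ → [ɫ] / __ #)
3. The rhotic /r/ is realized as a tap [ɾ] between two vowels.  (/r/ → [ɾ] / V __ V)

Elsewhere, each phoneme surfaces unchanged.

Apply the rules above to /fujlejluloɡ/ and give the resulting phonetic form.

/u/ (between /f/ and /j/) occurs before a voiced consonant → [uː] by rule 1.
/l/ (between /j/ and /e/) is in the target of rule 2 but the environment (word-finally) is not met → [l].
Rule 1 applies to /e/ (between /l/ and /j/: before a voiced consonant) → [eː].
/l/ (between /j/ and /u/) fails the environment for rule 2, so it stays [l].
/u/ (between /l/ and /l/): before a voiced consonant, so rule 1 applies → [uː].
/l/ (between /u/ and /o/) is in the target of rule 2 but the environment (word-finally) is not met → [l].
/o/ — between /l/ and /ɡ/, before a voiced consonant — surfaces as [oː] (rule 1).

[fuːjleːjluːloːɡ]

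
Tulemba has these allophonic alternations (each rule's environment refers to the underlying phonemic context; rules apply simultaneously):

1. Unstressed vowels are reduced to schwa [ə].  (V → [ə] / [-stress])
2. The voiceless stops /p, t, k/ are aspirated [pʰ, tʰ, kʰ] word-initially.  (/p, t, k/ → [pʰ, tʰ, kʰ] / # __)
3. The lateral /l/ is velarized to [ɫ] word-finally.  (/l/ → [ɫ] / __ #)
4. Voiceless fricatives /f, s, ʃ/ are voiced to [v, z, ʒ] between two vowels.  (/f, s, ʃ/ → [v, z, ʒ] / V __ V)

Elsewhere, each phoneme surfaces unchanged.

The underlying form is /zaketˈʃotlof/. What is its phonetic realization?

/a/ meets the environment for rule 1 (in an unstressed syllable) → [ə].
/k/ (between /a/ and /e/): rule 2 targets it, but not word-initially → unchanged [k].
/e/ (between /k/ and /t/): in an unstressed syllable, so rule 1 applies → [ə].
/t/ (between /e/ and /ʃ/): rule 2 targets it, but not word-initially → unchanged [t].
/ʃ/ — between /t/ and /o/; rule 4 does not apply here → [ʃ].
/o/ — between /ʃ/ and /t/; rule 1 does not apply here → [o].
/t/ (between /o/ and /l/): rule 2 targets it, but not word-initially → unchanged [t].
/l/ (between /t/ and /o/) fails the environment for rule 3, so it stays [l].
/o/ meets the environment for rule 1 (in an unstressed syllable) → [ə].
/f/ (word-final) is in the target of rule 4 but the environment (between two vowels) is not met → [f].

[zəkətˈʃotləf]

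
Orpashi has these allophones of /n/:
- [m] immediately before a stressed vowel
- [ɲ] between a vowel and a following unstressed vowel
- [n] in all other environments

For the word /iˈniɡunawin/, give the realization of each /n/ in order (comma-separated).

Occurrence 1 (position 2): immediately before a stressed vowel → [m].
Occurrence 2 (position 6): between a vowel and a following unstressed vowel → [ɲ].
Occurrence 3 (position 10): no conditioning environment matches → elsewhere allophone [n].

[m], [ɲ], [n]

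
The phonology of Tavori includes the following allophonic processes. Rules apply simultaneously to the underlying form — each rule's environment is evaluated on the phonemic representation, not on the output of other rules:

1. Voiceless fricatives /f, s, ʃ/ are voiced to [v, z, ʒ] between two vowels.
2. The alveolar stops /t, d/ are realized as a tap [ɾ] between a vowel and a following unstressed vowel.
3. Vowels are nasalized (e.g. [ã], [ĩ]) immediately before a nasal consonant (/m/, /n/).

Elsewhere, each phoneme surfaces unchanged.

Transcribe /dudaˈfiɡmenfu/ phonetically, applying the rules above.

/d/ (word-initial): rule 2 targets it, but not between a vowel and a following unstressed vowel → unchanged [d].
/u/ — between /d/ and /d/; rule 3 does not apply here → [u].
/d/ (between /u/ and /a/): between a vowel and a following unstressed vowel, so rule 2 applies → [ɾ].
/a/ (between /d/ and /f/): rule 3 targets it, but not before a nasal consonant → unchanged [a].
Rule 1 applies to /f/ (between /a/ and /i/: between two vowels) → [v].
/i/ (between /f/ and /ɡ/) is in the target of rule 3 but the environment (before a nasal consonant) is not met → [i].
/ɡ/ stays [ɡ].
/m/ — not in any rule's target class → [m].
/e/ meets the environment for rule 3 (before a nasal consonant) → [ẽ].
/n/ stays [n].
/f/ (between /n/ and /u/): rule 1 targets it, but not between two vowels → unchanged [f].
/u/ (word-final) fails the environment for rule 3, so it stays [u].

[duɾaˈviɡmẽnfu]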